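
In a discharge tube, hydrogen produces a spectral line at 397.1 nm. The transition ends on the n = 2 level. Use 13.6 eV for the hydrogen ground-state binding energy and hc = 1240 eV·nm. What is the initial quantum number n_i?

n_i = 7

The photon energy is ΔE = hc/λ = 1240 / 397.1 = 3.123 eV.
With Z = 1, ΔE = 13.60 × (1/n_f² − 1/n_i²), so 1/n_f² − 1/n_i² = 0.2296.
With n_f = 2: 1/n_i² = 1/4 − 0.2296 = 0.02039, so n_i ≈ 7.00.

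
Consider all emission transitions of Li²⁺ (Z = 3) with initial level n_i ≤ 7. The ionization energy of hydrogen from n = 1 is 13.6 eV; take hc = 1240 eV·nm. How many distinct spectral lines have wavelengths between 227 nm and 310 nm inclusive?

2

Enumerate all n_i → n_f pairs with 1 ≤ n_f < n_i ≤ 7 and compute λ = 1240 / [13.6·9·(1/n_f² − 1/n_i²)].
Lines falling in [227, 310] nm: 7→4 (240.7 nm), 6→4 (291.8 nm).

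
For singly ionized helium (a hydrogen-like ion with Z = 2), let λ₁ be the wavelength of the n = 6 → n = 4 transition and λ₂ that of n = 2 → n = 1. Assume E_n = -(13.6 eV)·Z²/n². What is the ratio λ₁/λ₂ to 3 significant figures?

λ ∝ 1/ΔE ∝ 1/(1/n_f² − 1/n_i²), and the Z² and hc factors cancel in the ratio.
λ₁/λ₂ = (1/1² − 1/2²)/(1/4² − 1/6²) = 0.7500/0.03472 = 21.6.

21.6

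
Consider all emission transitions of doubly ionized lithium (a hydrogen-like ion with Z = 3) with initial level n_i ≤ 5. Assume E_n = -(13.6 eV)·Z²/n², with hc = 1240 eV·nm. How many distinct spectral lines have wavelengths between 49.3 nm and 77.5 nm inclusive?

2

Enumerate all n_i → n_f pairs with 1 ≤ n_f < n_i ≤ 5 and compute λ = 1240 / [13.6·9·(1/n_f² − 1/n_i²)].
Lines falling in [49.3, 77.5] nm: 4→2 (54.03 nm), 3→2 (72.94 nm).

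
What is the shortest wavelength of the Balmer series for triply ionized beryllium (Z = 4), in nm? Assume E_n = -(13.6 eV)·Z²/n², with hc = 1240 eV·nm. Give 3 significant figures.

The Balmer series has lower level n_f = 2; the series limit corresponds to n_i → ∞.
ΔE_max = 13.6 × 16 / 2² = 54.40 eV.
λ_min = 1240 / 54.40 = 22.8 nm.

22.8 nm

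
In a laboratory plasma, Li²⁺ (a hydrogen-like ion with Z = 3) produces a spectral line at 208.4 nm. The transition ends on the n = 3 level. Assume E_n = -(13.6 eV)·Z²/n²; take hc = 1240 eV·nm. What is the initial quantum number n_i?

n_i = 4

The photon energy is ΔE = hc/λ = 1240 / 208.4 = 5.950 eV.
With Z = 3, ΔE = 122.4 × (1/n_f² − 1/n_i²), so 1/n_f² − 1/n_i² = 0.04861.
With n_f = 3: 1/n_i² = 1/9 − 0.04861 = 0.06250, so n_i ≈ 4.00.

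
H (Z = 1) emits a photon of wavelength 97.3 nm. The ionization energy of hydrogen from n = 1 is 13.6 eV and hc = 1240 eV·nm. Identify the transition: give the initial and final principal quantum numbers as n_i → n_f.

n_i = 4, n_f = 1

The photon energy is ΔE = hc/λ = 1240 / 97.3 = 12.74 eV.
With Z = 1, ΔE = 13.60 × (1/n_f² − 1/n_i²), so 1/n_f² − 1/n_i² = 0.9371.
Trying n_f = 1 gives 1/n_i² = 0.06293, i.e. n_i ≈ 4; this pair matches.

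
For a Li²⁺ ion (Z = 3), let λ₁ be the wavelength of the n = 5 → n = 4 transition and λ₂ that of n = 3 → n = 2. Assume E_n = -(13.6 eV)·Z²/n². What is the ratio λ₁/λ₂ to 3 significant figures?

6.17

λ ∝ 1/ΔE ∝ 1/(1/n_f² − 1/n_i²), and the Z² and hc factors cancel in the ratio.
λ₁/λ₂ = (1/2² − 1/3²)/(1/4² − 1/5²) = 0.1389/0.02250 = 6.17.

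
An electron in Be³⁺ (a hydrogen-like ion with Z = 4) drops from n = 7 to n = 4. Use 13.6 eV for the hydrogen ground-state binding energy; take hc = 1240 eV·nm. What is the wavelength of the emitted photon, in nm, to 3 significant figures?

For Z = 4 the level energies scale as Z², so the effective Rydberg energy is 13.6 × 16 = 217.6 eV.
ΔE = 217.6 × (1/4² − 1/7²) = 217.6 × 0.04209 = 9.159 eV.
λ = hc/ΔE = 1240 / 9.159 = 135 nm.

135 nm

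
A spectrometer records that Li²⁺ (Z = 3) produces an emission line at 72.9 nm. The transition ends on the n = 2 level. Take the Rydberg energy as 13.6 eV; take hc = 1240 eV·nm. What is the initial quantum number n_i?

The photon energy is ΔE = hc/λ = 1240 / 72.9 = 17.01 eV.
With Z = 3, ΔE = 122.4 × (1/n_f² − 1/n_i²), so 1/n_f² − 1/n_i² = 0.1390.
With n_f = 2: 1/n_i² = 1/4 − 0.1390 = 0.1110, so n_i ≈ 3.00.

n_i = 3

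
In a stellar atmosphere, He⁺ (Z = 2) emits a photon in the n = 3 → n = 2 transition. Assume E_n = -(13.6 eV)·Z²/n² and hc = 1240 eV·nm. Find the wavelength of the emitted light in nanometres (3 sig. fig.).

For Z = 2 the level energies scale as Z², so the effective Rydberg energy is 13.6 × 4 = 54.40 eV.
ΔE = 54.40 × (1/2² − 1/3²) = 54.40 × 0.1389 = 7.556 eV.
λ = hc/ΔE = 1240 / 7.556 = 164 nm.

164 nm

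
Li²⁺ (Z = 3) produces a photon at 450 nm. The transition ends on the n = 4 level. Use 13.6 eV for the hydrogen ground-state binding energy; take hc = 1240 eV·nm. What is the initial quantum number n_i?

The photon energy is ΔE = hc/λ = 1240 / 450 = 2.756 eV.
With Z = 3, ΔE = 122.4 × (1/n_f² − 1/n_i²), so 1/n_f² − 1/n_i² = 0.02251.
With n_f = 4: 1/n_i² = 1/16 − 0.02251 = 0.03999, so n_i ≈ 5.00.

n_i = 5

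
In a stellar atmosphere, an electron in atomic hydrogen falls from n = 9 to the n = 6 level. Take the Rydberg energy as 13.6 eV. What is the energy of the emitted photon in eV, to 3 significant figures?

E_9 = −13.60/81 = −0.1679 eV and E_6 = −13.60/36 = −0.3778 eV.
The photon energy is |E_9 − E_6| = 0.210 eV.

0.210 eV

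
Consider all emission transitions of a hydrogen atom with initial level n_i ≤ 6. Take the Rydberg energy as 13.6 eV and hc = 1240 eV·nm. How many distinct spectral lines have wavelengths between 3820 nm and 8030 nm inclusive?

Enumerate all n_i → n_f pairs with 1 ≤ n_f < n_i ≤ 6 and compute λ = 1240 / [13.6·1·(1/n_f² − 1/n_i²)].
Lines falling in [3820, 8030] nm: 5→4 (4052 nm), 6→5 (7460 nm).

2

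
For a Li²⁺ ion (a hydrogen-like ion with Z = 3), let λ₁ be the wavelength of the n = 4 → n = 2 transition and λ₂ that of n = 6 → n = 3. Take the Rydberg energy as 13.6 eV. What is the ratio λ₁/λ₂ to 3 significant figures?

λ ∝ 1/ΔE ∝ 1/(1/n_f² − 1/n_i²), and the Z² and hc factors cancel in the ratio.
λ₁/λ₂ = (1/3² − 1/6²)/(1/2² − 1/4²) = 0.08333/0.1875 = 0.444.

0.444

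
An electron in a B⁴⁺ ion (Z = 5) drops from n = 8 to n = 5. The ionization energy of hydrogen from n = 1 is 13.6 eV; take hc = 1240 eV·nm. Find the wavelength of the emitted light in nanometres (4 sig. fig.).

149.6 nm

For Z = 5 the level energies scale as Z², so the effective Rydberg energy is 13.6 × 25 = 340.0 eV.
ΔE = 340.0 × (1/5² − 1/8²) = 340.0 × 0.02438 = 8.288 eV.
λ = hc/ΔE = 1240 / 8.288 = 149.6 nm.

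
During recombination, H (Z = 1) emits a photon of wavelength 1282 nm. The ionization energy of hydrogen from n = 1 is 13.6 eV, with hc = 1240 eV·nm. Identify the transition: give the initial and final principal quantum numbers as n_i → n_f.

n_i = 5, n_f = 3

The photon energy is ΔE = hc/λ = 1240 / 1282 = 0.9672 eV.
With Z = 1, ΔE = 13.60 × (1/n_f² − 1/n_i²), so 1/n_f² − 1/n_i² = 0.07112.
Trying n_f = 3 gives 1/n_i² = 0.03999, i.e. n_i ≈ 5; this pair matches.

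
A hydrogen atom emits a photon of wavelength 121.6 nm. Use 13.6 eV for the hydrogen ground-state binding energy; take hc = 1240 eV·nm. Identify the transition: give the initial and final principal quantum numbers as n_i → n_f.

n_i = 2, n_f = 1

The photon energy is ΔE = hc/λ = 1240 / 121.6 = 10.20 eV.
With Z = 1, ΔE = 13.60 × (1/n_f² − 1/n_i²), so 1/n_f² − 1/n_i² = 0.7498.
Trying n_f = 1 gives 1/n_i² = 0.2502, i.e. n_i ≈ 2; this pair matches.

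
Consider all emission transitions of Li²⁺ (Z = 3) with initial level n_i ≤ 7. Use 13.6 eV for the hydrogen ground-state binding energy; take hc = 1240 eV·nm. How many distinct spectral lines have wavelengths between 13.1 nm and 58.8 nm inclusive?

5

Enumerate all n_i → n_f pairs with 1 ≤ n_f < n_i ≤ 7 and compute λ = 1240 / [13.6·9·(1/n_f² − 1/n_i²)].
Lines falling in [13.1, 58.8] nm: 2→1 (13.51 nm), 7→2 (44.12 nm), 6→2 (45.59 nm), 5→2 (48.24 nm), 4→2 (54.03 nm).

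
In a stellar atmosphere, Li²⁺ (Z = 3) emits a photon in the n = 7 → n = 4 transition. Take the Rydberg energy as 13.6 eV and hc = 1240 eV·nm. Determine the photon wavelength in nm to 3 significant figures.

241 nm

For Z = 3 the level energies scale as Z², so the effective Rydberg energy is 13.6 × 9 = 122.4 eV.
ΔE = 122.4 × (1/4² − 1/7²) = 122.4 × 0.04209 = 5.152 eV.
λ = hc/ΔE = 1240 / 5.152 = 241 nm.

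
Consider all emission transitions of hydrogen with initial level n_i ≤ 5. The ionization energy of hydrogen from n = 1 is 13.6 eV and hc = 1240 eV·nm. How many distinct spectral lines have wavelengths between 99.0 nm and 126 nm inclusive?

Enumerate all n_i → n_f pairs with 1 ≤ n_f < n_i ≤ 5 and compute λ = 1240 / [13.6·1·(1/n_f² − 1/n_i²)].
Lines falling in [99.0, 126] nm: 3→1 (102.6 nm), 2→1 (121.6 nm).

2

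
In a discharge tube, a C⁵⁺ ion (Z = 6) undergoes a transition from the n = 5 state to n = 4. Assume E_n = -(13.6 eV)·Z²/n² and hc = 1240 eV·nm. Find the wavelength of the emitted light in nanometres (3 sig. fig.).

For Z = 6 the level energies scale as Z², so the effective Rydberg energy is 13.6 × 36 = 489.6 eV.
ΔE = 489.6 × (1/4² − 1/5²) = 489.6 × 0.02250 = 11.02 eV.
λ = hc/ΔE = 1240 / 11.02 = 113 nm.

113 nm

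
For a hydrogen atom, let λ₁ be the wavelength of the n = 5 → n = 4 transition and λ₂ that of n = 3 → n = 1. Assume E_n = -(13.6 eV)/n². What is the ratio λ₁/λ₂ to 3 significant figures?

39.5

λ ∝ 1/ΔE ∝ 1/(1/n_f² − 1/n_i²), and the Z² and hc factors cancel in the ratio.
λ₁/λ₂ = (1/1² − 1/3²)/(1/4² − 1/5²) = 0.8889/0.02250 = 39.5.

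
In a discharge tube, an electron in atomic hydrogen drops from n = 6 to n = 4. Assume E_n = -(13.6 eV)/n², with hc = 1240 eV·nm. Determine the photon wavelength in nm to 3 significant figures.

2630 nm

ΔE = 13.60 × (1/4² − 1/6²) = 13.60 × 0.03472 = 0.4722 eV.
λ = hc/ΔE = 1240 / 0.4722 = 2630 nm.
This line belongs to the Brackett series.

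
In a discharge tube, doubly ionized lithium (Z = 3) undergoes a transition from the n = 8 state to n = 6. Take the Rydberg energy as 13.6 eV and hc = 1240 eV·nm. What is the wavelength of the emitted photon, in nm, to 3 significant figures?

For Z = 3 the level energies scale as Z², so the effective Rydberg energy is 13.6 × 9 = 122.4 eV.
ΔE = 122.4 × (1/6² − 1/8²) = 122.4 × 0.01215 = 1.488 eV.
λ = hc/ΔE = 1240 / 1.488 = 834 nm.

834 nm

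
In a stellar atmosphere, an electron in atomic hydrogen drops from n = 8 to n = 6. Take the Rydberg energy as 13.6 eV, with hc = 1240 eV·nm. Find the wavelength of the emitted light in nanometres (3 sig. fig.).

ΔE = 13.60 × (1/6² − 1/8²) = 13.60 × 0.01215 = 0.1653 eV.
λ = hc/ΔE = 1240 / 0.1653 = 7500 nm.

7500 nm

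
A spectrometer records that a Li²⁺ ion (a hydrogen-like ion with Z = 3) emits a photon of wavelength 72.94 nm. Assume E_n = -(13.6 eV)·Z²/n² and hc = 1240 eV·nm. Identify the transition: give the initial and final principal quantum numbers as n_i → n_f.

n_i = 3, n_f = 2

The photon energy is ΔE = hc/λ = 1240 / 72.94 = 17.00 eV.
With Z = 3, ΔE = 122.4 × (1/n_f² − 1/n_i²), so 1/n_f² − 1/n_i² = 0.1389.
Trying n_f = 2 gives 1/n_i² = 0.1111, i.e. n_i ≈ 3; this pair matches.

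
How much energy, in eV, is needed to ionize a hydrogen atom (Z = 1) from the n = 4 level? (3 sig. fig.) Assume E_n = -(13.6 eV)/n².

0.850 eV

E_4 = −13.60/16 = −0.850 eV, so ionization (to E = 0) requires 0.850 eV.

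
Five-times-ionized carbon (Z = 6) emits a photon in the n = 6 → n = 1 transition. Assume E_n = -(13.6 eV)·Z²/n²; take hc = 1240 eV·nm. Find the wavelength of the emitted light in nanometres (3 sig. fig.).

For Z = 6 the level energies scale as Z², so the effective Rydberg energy is 13.6 × 36 = 489.6 eV.
ΔE = 489.6 × (1/1² − 1/6²) = 489.6 × 0.9722 = 476.0 eV.
λ = hc/ΔE = 1240 / 476.0 = 2.61 nm.

2.61 nm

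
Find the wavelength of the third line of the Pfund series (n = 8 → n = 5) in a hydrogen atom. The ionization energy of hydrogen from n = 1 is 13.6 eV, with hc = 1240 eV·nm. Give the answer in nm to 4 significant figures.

The Pfund series terminates on n_f = 5; the third line has n_i = 5+3 = 8.
ΔE = 13.60 × (1/5² − 1/8²) = 0.3315 eV.
λ = 1240 / 0.3315 = 3741 nm.

3741 nm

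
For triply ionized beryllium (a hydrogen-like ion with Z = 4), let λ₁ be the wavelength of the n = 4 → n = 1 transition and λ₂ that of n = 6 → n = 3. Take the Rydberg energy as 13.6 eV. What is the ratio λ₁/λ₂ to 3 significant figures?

λ ∝ 1/ΔE ∝ 1/(1/n_f² − 1/n_i²), and the Z² and hc factors cancel in the ratio.
λ₁/λ₂ = (1/3² − 1/6²)/(1/1² − 1/4²) = 0.08333/0.9375 = 0.0889.

0.0889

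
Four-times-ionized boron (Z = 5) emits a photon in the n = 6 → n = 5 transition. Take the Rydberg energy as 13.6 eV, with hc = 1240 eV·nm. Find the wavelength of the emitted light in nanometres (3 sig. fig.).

For Z = 5 the level energies scale as Z², so the effective Rydberg energy is 13.6 × 25 = 340.0 eV.
ΔE = 340.0 × (1/5² − 1/6²) = 340.0 × 0.01222 = 4.156 eV.
λ = hc/ΔE = 1240 / 4.156 = 298 nm.

298 nm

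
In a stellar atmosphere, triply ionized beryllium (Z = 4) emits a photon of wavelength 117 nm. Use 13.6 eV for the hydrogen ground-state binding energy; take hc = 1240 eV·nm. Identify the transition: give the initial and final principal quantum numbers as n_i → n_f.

n_i = 4, n_f = 3

The photon energy is ΔE = hc/λ = 1240 / 117 = 10.60 eV.
With Z = 4, ΔE = 217.6 × (1/n_f² − 1/n_i²), so 1/n_f² − 1/n_i² = 0.04871.
Trying n_f = 3 gives 1/n_i² = 0.06241, i.e. n_i ≈ 4; this pair matches.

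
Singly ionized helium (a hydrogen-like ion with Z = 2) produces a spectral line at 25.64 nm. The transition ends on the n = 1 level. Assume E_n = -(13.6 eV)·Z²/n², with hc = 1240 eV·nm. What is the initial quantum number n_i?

The photon energy is ΔE = hc/λ = 1240 / 25.64 = 48.36 eV.
With Z = 2, ΔE = 54.40 × (1/n_f² − 1/n_i²), so 1/n_f² − 1/n_i² = 0.8890.
With n_f = 1: 1/n_i² = 1/1 − 0.8890 = 0.1110, so n_i ≈ 3.00.

n_i = 3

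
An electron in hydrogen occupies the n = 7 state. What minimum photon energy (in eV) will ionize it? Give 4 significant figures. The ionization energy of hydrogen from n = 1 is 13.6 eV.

0.2776 eV

E_7 = −13.60/49 = −0.2776 eV, so ionization (to E = 0) requires 0.2776 eV.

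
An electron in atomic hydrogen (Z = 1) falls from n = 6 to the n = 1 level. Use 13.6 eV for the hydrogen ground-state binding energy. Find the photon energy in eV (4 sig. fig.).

13.22 eV

E_6 = −13.60/36 = −0.3778 eV and E_1 = −13.60/1 = −13.60 eV.
The photon energy is |E_6 − E_1| = 13.22 eV.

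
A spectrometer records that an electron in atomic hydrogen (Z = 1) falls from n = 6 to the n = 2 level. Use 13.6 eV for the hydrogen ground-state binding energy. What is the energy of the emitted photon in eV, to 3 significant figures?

3.02 eV

E_6 = −13.60/36 = −0.3778 eV and E_2 = −13.60/4 = −3.400 eV.
The photon energy is |E_6 − E_2| = 3.02 eV.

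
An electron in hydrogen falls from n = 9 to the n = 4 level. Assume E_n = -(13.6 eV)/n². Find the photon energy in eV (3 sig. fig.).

E_9 = −13.60/81 = −0.1679 eV and E_4 = −13.60/16 = −0.8500 eV.
The photon energy is |E_9 − E_4| = 0.682 eV.

0.682 eV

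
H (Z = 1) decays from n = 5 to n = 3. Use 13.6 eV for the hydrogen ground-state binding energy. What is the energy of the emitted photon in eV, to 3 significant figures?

E_5 = −13.60/25 = −0.5440 eV and E_3 = −13.60/9 = −1.511 eV.
The photon energy is |E_5 − E_3| = 0.967 eV.

0.967 eV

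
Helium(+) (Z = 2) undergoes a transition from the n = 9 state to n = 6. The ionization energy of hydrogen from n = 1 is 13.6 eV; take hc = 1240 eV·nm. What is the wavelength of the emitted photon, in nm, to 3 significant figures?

1480 nm

For Z = 2 the level energies scale as Z², so the effective Rydberg energy is 13.6 × 4 = 54.40 eV.
ΔE = 54.40 × (1/6² − 1/9²) = 54.40 × 0.01543 = 0.8395 eV.
λ = hc/ΔE = 1240 / 0.8395 = 1480 nm.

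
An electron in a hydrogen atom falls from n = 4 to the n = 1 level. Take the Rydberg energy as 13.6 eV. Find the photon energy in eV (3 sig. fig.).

12.8 eV

E_4 = −13.60/16 = −0.8500 eV and E_1 = −13.60/1 = −13.60 eV.
The photon energy is |E_4 − E_1| = 12.8 eV.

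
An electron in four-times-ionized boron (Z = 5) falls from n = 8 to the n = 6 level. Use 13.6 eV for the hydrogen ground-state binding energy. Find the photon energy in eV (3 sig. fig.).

4.13 eV

The Bohr energies scale as Z², so for Z = 5: E_n = −340.0/n² eV.
E_8 = −340.0/64 = −5.313 eV and E_6 = −340.0/36 = −9.444 eV.
The photon energy is |E_8 − E_6| = 4.13 eV.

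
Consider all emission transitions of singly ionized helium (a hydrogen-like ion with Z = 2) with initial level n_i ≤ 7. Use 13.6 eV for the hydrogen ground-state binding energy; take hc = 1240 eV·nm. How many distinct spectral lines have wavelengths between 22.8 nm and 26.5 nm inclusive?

Enumerate all n_i → n_f pairs with 1 ≤ n_f < n_i ≤ 7 and compute λ = 1240 / [13.6·4·(1/n_f² − 1/n_i²)].
Lines falling in [22.8, 26.5] nm: 7→1 (23.27 nm), 6→1 (23.45 nm), 5→1 (23.74 nm), 4→1 (24.31 nm), 3→1 (25.64 nm).

5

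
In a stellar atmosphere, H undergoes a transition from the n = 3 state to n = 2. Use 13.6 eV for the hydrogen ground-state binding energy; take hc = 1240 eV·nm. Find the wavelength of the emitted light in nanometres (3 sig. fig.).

ΔE = 13.60 × (1/2² − 1/3²) = 13.60 × 0.1389 = 1.889 eV.
λ = hc/ΔE = 1240 / 1.889 = 656 nm.
This line belongs to the Balmer series.

656 nm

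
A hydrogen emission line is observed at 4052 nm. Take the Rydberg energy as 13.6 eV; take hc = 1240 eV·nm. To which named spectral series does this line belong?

ΔE = 1240/4052 = 0.3060 eV.
This matches 13.6 × (1/4² − 1/5²), so n_f = 4: the Brackett series.

Brackett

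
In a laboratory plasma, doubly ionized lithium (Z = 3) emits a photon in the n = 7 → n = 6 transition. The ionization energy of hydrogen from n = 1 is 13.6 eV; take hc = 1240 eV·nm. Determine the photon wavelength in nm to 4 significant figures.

For Z = 3 the level energies scale as Z², so the effective Rydberg energy is 13.6 × 9 = 122.4 eV.
ΔE = 122.4 × (1/6² − 1/7²) = 122.4 × 0.007370 = 0.9020 eV.
λ = hc/ΔE = 1240 / 0.9020 = 1375 nm.

1375 nm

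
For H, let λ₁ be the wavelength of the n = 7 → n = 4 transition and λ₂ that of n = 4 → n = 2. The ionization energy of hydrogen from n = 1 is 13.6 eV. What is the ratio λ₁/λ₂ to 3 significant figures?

4.45

λ ∝ 1/ΔE ∝ 1/(1/n_f² − 1/n_i²), and the Z² and hc factors cancel in the ratio.
λ₁/λ₂ = (1/2² − 1/4²)/(1/4² − 1/7²) = 0.1875/0.04209 = 4.45.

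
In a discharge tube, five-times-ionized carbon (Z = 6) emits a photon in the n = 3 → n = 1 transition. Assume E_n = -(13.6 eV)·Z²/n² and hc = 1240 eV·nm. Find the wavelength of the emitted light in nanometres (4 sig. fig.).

2.849 nm

For Z = 6 the level energies scale as Z², so the effective Rydberg energy is 13.6 × 36 = 489.6 eV.
ΔE = 489.6 × (1/1² − 1/3²) = 489.6 × 0.8889 = 435.2 eV.
λ = hc/ΔE = 1240 / 435.2 = 2.849 nm.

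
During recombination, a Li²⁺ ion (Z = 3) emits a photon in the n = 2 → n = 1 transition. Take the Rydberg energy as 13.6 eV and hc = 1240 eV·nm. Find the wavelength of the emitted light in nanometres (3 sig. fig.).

13.5 nm

For Z = 3 the level energies scale as Z², so the effective Rydberg energy is 13.6 × 9 = 122.4 eV.
ΔE = 122.4 × (1/1² − 1/2²) = 122.4 × 0.7500 = 91.80 eV.
λ = hc/ΔE = 1240 / 91.80 = 13.5 nm.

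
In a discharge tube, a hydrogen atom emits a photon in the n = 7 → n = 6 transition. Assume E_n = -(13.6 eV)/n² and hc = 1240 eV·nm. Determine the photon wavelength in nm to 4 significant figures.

ΔE = 13.60 × (1/6² − 1/7²) = 13.60 × 0.007370 = 0.1002 eV.
λ = hc/ΔE = 1240 / 0.1002 = 12370 nm.

12370 nm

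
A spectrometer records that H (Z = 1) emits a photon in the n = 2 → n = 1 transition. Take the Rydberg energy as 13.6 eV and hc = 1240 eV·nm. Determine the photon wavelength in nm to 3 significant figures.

ΔE = 13.60 × (1/1² − 1/2²) = 13.60 × 0.7500 = 10.20 eV.
λ = hc/ΔE = 1240 / 10.20 = 122 nm.
This line belongs to the Lyman series.

122 nm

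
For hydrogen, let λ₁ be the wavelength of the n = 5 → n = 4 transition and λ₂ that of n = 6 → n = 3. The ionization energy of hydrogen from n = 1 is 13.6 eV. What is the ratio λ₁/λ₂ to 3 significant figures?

3.70

λ ∝ 1/ΔE ∝ 1/(1/n_f² − 1/n_i²), and the Z² and hc factors cancel in the ratio.
λ₁/λ₂ = (1/3² − 1/6²)/(1/4² − 1/5²) = 0.08333/0.02250 = 3.70.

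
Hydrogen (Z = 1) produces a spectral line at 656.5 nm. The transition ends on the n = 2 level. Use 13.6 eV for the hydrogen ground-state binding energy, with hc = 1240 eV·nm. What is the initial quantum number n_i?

The photon energy is ΔE = hc/λ = 1240 / 656.5 = 1.889 eV.
With Z = 1, ΔE = 13.60 × (1/n_f² − 1/n_i²), so 1/n_f² − 1/n_i² = 0.1389.
With n_f = 2: 1/n_i² = 1/4 − 0.1389 = 0.1111, so n_i ≈ 3.00.

n_i = 3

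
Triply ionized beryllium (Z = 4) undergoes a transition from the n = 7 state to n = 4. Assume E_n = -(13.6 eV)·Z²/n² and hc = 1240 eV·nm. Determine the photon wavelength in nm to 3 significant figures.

135 nm

For Z = 4 the level energies scale as Z², so the effective Rydberg energy is 13.6 × 16 = 217.6 eV.
ΔE = 217.6 × (1/4² − 1/7²) = 217.6 × 0.04209 = 9.159 eV.
λ = hc/ΔE = 1240 / 9.159 = 135 nm.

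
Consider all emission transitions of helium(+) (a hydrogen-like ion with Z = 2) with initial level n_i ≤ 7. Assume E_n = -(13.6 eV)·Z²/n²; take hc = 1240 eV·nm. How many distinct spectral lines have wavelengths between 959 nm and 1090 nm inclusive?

Enumerate all n_i → n_f pairs with 1 ≤ n_f < n_i ≤ 7 and compute λ = 1240 / [13.6·4·(1/n_f² − 1/n_i²)].
Lines falling in [959, 1090] nm: 5→4 (1013 nm).

1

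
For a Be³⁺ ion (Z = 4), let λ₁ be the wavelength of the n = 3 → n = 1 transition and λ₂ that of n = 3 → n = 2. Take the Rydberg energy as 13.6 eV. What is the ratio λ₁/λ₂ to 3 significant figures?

λ ∝ 1/ΔE ∝ 1/(1/n_f² − 1/n_i²), and the Z² and hc factors cancel in the ratio.
λ₁/λ₂ = (1/2² − 1/3²)/(1/1² − 1/3²) = 0.1389/0.8889 = 0.156.

0.156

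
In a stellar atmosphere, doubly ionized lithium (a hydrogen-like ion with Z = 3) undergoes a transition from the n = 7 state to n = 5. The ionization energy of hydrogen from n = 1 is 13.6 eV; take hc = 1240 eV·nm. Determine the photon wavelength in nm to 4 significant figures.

517.1 nm

For Z = 3 the level energies scale as Z², so the effective Rydberg energy is 13.6 × 9 = 122.4 eV.
ΔE = 122.4 × (1/5² − 1/7²) = 122.4 × 0.01959 = 2.398 eV.
λ = hc/ΔE = 1240 / 2.398 = 517.1 nm.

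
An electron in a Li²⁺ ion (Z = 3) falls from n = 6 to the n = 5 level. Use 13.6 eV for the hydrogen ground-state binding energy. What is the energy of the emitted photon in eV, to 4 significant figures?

1.496 eV

The Bohr energies scale as Z², so for Z = 3: E_n = −122.4/n² eV.
E_6 = −122.4/36 = −3.400 eV and E_5 = −122.4/25 = −4.896 eV.
The photon energy is |E_6 − E_5| = 1.496 eV.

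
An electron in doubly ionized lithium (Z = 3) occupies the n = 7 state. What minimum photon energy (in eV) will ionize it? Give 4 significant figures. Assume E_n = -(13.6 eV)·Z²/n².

2.498 eV

E_n = −13.6 Z²/n² = −122.4/n² eV for Z = 3.
E_7 = −122.4/49 = −2.498 eV, so ionization (to E = 0) requires 2.498 eV.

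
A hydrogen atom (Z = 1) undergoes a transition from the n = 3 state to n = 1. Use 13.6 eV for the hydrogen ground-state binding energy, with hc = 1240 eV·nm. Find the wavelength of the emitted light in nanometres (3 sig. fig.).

103 nm

ΔE = 13.60 × (1/1² − 1/3²) = 13.60 × 0.8889 = 12.09 eV.
λ = hc/ΔE = 1240 / 12.09 = 103 nm.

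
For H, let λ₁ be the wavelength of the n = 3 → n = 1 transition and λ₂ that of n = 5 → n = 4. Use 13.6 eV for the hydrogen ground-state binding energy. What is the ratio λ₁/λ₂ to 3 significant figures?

λ ∝ 1/ΔE ∝ 1/(1/n_f² − 1/n_i²), and the Z² and hc factors cancel in the ratio.
λ₁/λ₂ = (1/4² − 1/5²)/(1/1² − 1/3²) = 0.02250/0.8889 = 0.0253.

0.0253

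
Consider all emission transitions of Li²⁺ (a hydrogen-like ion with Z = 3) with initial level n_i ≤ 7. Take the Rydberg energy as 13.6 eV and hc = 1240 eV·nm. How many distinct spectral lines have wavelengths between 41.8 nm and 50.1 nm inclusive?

Enumerate all n_i → n_f pairs with 1 ≤ n_f < n_i ≤ 7 and compute λ = 1240 / [13.6·9·(1/n_f² − 1/n_i²)].
Lines falling in [41.8, 50.1] nm: 7→2 (44.12 nm), 6→2 (45.59 nm), 5→2 (48.24 nm).

3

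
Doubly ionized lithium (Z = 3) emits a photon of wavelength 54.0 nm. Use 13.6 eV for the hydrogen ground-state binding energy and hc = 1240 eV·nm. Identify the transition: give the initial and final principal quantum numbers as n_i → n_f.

The photon energy is ΔE = hc/λ = 1240 / 54.0 = 22.96 eV.
With Z = 3, ΔE = 122.4 × (1/n_f² − 1/n_i²), so 1/n_f² − 1/n_i² = 0.1876.
Trying n_f = 2 gives 1/n_i² = 0.06239, i.e. n_i ≈ 4; this pair matches.

n_i = 4, n_f = 2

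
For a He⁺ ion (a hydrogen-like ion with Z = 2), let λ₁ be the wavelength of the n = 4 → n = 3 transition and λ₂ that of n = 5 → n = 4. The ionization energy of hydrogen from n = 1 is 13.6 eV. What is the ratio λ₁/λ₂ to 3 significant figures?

0.463

λ ∝ 1/ΔE ∝ 1/(1/n_f² − 1/n_i²), and the Z² and hc factors cancel in the ratio.
λ₁/λ₂ = (1/4² − 1/5²)/(1/3² − 1/4²) = 0.02250/0.04861 = 0.463.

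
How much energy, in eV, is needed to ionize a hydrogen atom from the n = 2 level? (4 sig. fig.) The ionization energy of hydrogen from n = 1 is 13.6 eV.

E_2 = −13.60/4 = −3.400 eV, so ionization (to E = 0) requires 3.400 eV.

3.400 eV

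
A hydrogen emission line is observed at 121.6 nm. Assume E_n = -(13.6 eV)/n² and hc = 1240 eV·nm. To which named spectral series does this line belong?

Lyman

ΔE = 1240/121.6 = 10.20 eV.
This matches 13.6 × (1/1² − 1/2²), so n_f = 1: the Lyman series.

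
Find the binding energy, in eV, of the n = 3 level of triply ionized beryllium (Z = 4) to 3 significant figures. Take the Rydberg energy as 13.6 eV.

E_n = −13.6 Z²/n² = −217.6/n² eV for Z = 4.
E_3 = −217.6/9 = −24.2 eV, so ionization (to E = 0) requires 24.2 eV.

24.2 eV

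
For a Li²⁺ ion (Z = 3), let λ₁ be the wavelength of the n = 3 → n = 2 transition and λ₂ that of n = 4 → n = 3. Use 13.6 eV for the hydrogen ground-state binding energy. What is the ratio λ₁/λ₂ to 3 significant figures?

λ ∝ 1/ΔE ∝ 1/(1/n_f² − 1/n_i²), and the Z² and hc factors cancel in the ratio.
λ₁/λ₂ = (1/3² − 1/4²)/(1/2² − 1/3²) = 0.04861/0.1389 = 0.350.

0.350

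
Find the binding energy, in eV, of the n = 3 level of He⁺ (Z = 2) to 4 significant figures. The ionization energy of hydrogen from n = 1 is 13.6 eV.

E_n = −13.6 Z²/n² = −54.40/n² eV for Z = 2.
E_3 = −54.40/9 = −6.044 eV, so ionization (to E = 0) requires 6.044 eV.

6.044 eV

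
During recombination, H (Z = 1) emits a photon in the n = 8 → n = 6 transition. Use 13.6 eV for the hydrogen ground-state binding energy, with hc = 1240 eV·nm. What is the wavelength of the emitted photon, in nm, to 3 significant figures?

7500 nm

ΔE = 13.60 × (1/6² − 1/8²) = 13.60 × 0.01215 = 0.1653 eV.
λ = hc/ΔE = 1240 / 0.1653 = 7500 nm.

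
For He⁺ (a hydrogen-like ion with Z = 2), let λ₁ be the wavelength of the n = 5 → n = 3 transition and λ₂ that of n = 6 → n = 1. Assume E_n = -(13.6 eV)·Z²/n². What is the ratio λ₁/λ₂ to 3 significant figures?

13.7

λ ∝ 1/ΔE ∝ 1/(1/n_f² − 1/n_i²), and the Z² and hc factors cancel in the ratio.
λ₁/λ₂ = (1/1² − 1/6²)/(1/3² − 1/5²) = 0.9722/0.07111 = 13.7.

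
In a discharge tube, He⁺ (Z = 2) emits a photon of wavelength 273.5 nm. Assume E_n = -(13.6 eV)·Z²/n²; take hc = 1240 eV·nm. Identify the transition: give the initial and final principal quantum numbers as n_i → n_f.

The photon energy is ΔE = hc/λ = 1240 / 273.5 = 4.534 eV.
With Z = 2, ΔE = 54.40 × (1/n_f² − 1/n_i²), so 1/n_f² − 1/n_i² = 0.08334.
Trying n_f = 3 gives 1/n_i² = 0.02777, i.e. n_i ≈ 6; this pair matches.

n_i = 6, n_f = 3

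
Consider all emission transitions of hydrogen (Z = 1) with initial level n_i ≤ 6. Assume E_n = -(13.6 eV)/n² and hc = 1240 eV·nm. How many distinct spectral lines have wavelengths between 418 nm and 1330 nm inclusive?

5

Enumerate all n_i → n_f pairs with 1 ≤ n_f < n_i ≤ 6 and compute λ = 1240 / [13.6·1·(1/n_f² − 1/n_i²)].
Lines falling in [418, 1330] nm: 5→2 (434.2 nm), 4→2 (486.3 nm), 3→2 (656.5 nm), 6→3 (1094 nm), 5→3 (1282 nm).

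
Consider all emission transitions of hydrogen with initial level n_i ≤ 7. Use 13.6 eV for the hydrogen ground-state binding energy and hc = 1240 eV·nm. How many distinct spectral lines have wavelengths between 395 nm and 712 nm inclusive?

5

Enumerate all n_i → n_f pairs with 1 ≤ n_f < n_i ≤ 7 and compute λ = 1240 / [13.6·1·(1/n_f² − 1/n_i²)].
Lines falling in [395, 712] nm: 7→2 (397.1 nm), 6→2 (410.3 nm), 5→2 (434.2 nm), 4→2 (486.3 nm), 3→2 (656.5 nm).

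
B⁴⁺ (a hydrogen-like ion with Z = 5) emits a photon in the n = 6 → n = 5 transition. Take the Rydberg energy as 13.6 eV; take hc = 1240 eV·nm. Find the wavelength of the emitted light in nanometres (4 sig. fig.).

For Z = 5 the level energies scale as Z², so the effective Rydberg energy is 13.6 × 25 = 340.0 eV.
ΔE = 340.0 × (1/5² − 1/6²) = 340.0 × 0.01222 = 4.156 eV.
λ = hc/ΔE = 1240 / 4.156 = 298.4 nm.

298.4 nm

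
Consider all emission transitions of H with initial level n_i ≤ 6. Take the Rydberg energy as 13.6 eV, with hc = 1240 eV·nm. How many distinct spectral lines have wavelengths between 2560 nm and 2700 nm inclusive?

1

Enumerate all n_i → n_f pairs with 1 ≤ n_f < n_i ≤ 6 and compute λ = 1240 / [13.6·1·(1/n_f² − 1/n_i²)].
Lines falling in [2560, 2700] nm: 6→4 (2626 nm).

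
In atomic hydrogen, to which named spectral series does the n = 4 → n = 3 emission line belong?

The series is set by the lower level: n_f = 3 is the Paschen series.

Paschen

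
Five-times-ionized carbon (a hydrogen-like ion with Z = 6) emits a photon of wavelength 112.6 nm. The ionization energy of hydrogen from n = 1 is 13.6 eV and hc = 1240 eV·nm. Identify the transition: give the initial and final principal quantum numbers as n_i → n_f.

n_i = 5, n_f = 4

The photon energy is ΔE = hc/λ = 1240 / 112.6 = 11.01 eV.
With Z = 6, ΔE = 489.6 × (1/n_f² − 1/n_i²), so 1/n_f² − 1/n_i² = 0.02249.
Trying n_f = 4 gives 1/n_i² = 0.04001, i.e. n_i ≈ 5; this pair matches.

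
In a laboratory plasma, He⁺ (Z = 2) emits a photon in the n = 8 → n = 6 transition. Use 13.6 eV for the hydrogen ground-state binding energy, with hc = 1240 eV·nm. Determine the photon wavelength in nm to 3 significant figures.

1880 nm

For Z = 2 the level energies scale as Z², so the effective Rydberg energy is 13.6 × 4 = 54.40 eV.
ΔE = 54.40 × (1/6² − 1/8²) = 54.40 × 0.01215 = 0.6611 eV.
λ = hc/ΔE = 1240 / 0.6611 = 1880 nm.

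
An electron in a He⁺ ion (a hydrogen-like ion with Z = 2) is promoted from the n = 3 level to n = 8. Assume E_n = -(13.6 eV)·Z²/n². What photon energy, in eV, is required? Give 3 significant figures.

5.19 eV

The Bohr energies scale as Z², so for Z = 2: E_n = −54.40/n² eV.
E_8 = −54.40/64 = −0.8500 eV and E_3 = −54.40/9 = −6.044 eV.
The photon energy is |E_8 − E_3| = 5.19 eV.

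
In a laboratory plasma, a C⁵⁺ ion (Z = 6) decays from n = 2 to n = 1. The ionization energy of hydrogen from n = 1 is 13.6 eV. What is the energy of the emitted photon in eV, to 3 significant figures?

The Bohr energies scale as Z², so for Z = 6: E_n = −489.6/n² eV.
E_2 = −489.6/4 = −122.4 eV and E_1 = −489.6/1 = −489.6 eV.
The photon energy is |E_2 − E_1| = 367 eV.

367 eV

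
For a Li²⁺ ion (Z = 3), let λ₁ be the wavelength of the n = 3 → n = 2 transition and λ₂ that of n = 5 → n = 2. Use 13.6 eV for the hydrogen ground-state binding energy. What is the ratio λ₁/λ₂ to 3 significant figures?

1.51

λ ∝ 1/ΔE ∝ 1/(1/n_f² − 1/n_i²), and the Z² and hc factors cancel in the ratio.
λ₁/λ₂ = (1/2² − 1/5²)/(1/2² − 1/3²) = 0.2100/0.1389 = 1.51.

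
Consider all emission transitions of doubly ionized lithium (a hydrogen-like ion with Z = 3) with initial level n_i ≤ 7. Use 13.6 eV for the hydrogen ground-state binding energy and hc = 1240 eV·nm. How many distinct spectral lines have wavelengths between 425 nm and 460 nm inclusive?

Enumerate all n_i → n_f pairs with 1 ≤ n_f < n_i ≤ 7 and compute λ = 1240 / [13.6·9·(1/n_f² − 1/n_i²)].
Lines falling in [425, 460] nm: 5→4 (450.3 nm).

1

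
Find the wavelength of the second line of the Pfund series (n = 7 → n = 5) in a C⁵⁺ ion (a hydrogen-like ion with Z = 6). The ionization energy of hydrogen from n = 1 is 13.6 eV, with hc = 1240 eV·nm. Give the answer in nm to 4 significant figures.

129.3 nm

The Pfund series terminates on n_f = 5; the second line has n_i = 5+2 = 7.
ΔE = 489.6 × (1/5² − 1/7²) = 9.592 eV.
λ = 1240 / 9.592 = 129.3 nm.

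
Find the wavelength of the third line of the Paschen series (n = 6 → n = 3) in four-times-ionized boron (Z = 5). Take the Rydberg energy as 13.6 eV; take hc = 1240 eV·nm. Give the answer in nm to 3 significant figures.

43.8 nm

The Paschen series terminates on n_f = 3; the third line has n_i = 3+3 = 6.
ΔE = 340.0 × (1/3² − 1/6²) = 28.33 eV.
λ = 1240 / 28.33 = 43.8 nm.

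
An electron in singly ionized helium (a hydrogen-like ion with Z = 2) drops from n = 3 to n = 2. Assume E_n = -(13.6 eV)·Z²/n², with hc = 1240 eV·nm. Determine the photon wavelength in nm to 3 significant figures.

164 nm

For Z = 2 the level energies scale as Z², so the effective Rydberg energy is 13.6 × 4 = 54.40 eV.
ΔE = 54.40 × (1/2² − 1/3²) = 54.40 × 0.1389 = 7.556 eV.
λ = hc/ΔE = 1240 / 7.556 = 164 nm.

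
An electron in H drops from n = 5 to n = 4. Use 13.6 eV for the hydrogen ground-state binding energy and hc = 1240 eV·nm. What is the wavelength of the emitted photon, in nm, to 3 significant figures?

4050 nm

ΔE = 13.60 × (1/4² − 1/5²) = 13.60 × 0.02250 = 0.3060 eV.
λ = hc/ΔE = 1240 / 0.3060 = 4050 nm.
This line belongs to the Brackett series.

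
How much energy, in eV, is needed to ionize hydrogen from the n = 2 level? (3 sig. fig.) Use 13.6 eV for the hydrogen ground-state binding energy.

E_2 = −13.60/4 = −3.40 eV, so ionization (to E = 0) requires 3.40 eV.

3.40 eV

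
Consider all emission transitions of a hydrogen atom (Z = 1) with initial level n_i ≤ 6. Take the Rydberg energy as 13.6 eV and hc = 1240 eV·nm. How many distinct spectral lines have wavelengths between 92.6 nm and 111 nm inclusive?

Enumerate all n_i → n_f pairs with 1 ≤ n_f < n_i ≤ 6 and compute λ = 1240 / [13.6·1·(1/n_f² − 1/n_i²)].
Lines falling in [92.6, 111] nm: 6→1 (93.78 nm), 5→1 (94.98 nm), 4→1 (97.25 nm), 3→1 (102.6 nm).

4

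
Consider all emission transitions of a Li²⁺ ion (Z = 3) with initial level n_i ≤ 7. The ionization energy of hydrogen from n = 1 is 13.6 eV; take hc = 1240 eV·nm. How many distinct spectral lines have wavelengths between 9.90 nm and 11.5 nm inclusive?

5

Enumerate all n_i → n_f pairs with 1 ≤ n_f < n_i ≤ 7 and compute λ = 1240 / [13.6·9·(1/n_f² − 1/n_i²)].
Lines falling in [9.90, 11.5] nm: 7→1 (10.34 nm), 6→1 (10.42 nm), 5→1 (10.55 nm), 4→1 (10.81 nm), 3→1 (11.40 nm).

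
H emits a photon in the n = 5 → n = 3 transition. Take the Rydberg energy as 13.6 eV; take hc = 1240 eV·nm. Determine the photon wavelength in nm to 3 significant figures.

ΔE = 13.60 × (1/3² − 1/5²) = 13.60 × 0.07111 = 0.9671 eV.
λ = hc/ΔE = 1240 / 0.9671 = 1280 nm.
This line belongs to the Paschen series.

1280 nm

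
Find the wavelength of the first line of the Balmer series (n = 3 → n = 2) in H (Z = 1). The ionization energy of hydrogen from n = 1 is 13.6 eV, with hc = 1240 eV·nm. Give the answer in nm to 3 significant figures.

656 nm

The Balmer series terminates on n_f = 2; the first line has n_i = 2+1 = 3.
ΔE = 13.60 × (1/2² − 1/3²) = 1.889 eV.
λ = 1240 / 1.889 = 656 nm.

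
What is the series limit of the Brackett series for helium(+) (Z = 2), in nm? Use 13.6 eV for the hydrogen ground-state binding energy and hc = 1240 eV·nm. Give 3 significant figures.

365 nm

The Brackett series has lower level n_f = 4; the series limit corresponds to n_i → ∞.
ΔE_max = 13.6 × 4 / 4² = 3.400 eV.
λ_min = 1240 / 3.400 = 365 nm.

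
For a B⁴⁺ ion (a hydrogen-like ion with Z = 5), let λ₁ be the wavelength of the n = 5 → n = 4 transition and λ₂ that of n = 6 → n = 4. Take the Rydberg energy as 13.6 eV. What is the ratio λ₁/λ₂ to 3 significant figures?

1.54

λ ∝ 1/ΔE ∝ 1/(1/n_f² − 1/n_i²), and the Z² and hc factors cancel in the ratio.
λ₁/λ₂ = (1/4² − 1/6²)/(1/4² − 1/5²) = 0.03472/0.02250 = 1.54.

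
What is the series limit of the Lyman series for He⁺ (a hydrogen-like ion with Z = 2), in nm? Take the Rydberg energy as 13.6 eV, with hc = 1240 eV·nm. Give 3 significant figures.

22.8 nm

The Lyman series has lower level n_f = 1; the series limit corresponds to n_i → ∞.
ΔE_max = 13.6 × 4 / 1² = 54.40 eV.
λ_min = 1240 / 54.40 = 22.8 nm.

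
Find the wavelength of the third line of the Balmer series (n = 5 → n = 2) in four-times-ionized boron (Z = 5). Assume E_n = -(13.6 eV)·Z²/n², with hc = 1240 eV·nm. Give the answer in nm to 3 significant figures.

17.4 nm

The Balmer series terminates on n_f = 2; the third line has n_i = 2+3 = 5.
ΔE = 340.0 × (1/2² − 1/5²) = 71.40 eV.
λ = 1240 / 71.40 = 17.4 nm.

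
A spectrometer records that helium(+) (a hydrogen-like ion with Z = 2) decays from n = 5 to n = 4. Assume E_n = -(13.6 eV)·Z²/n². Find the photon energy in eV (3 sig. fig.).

1.22 eV

The Bohr energies scale as Z², so for Z = 2: E_n = −54.40/n² eV.
E_5 = −54.40/25 = −2.176 eV and E_4 = −54.40/16 = −3.400 eV.
The photon energy is |E_5 − E_4| = 1.22 eV.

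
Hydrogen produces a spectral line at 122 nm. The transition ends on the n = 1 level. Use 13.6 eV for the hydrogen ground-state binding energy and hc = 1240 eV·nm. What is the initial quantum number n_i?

n_i = 2

The photon energy is ΔE = hc/λ = 1240 / 122 = 10.16 eV.
With Z = 1, ΔE = 13.60 × (1/n_f² − 1/n_i²), so 1/n_f² − 1/n_i² = 0.7473.
With n_f = 1: 1/n_i² = 1/1 − 0.7473 = 0.2527, so n_i ≈ 1.99.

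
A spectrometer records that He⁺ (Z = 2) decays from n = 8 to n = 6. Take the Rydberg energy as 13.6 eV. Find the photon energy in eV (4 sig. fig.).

The Bohr energies scale as Z², so for Z = 2: E_n = −54.40/n² eV.
E_8 = −54.40/64 = −0.8500 eV and E_6 = −54.40/36 = −1.511 eV.
The photon energy is |E_8 − E_6| = 0.6611 eV.

0.6611 eV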